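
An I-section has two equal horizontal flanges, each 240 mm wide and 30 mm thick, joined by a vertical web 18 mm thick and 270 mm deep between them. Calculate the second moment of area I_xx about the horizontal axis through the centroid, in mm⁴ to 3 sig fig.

Split into non-overlapping primitives; take the origin at the lower-left of the bounding box.
Bottom flange: 240 × 30, A = 7 200 mm², y = 15 mm, Ī = 540 000 mm⁴.
Web: 18 × 270, A = 4 860 mm², y = 165 mm, Ī = 29 524 500 mm⁴.
Top flange: 240 × 30, A = 7 200 mm², y = 315 mm, Ī = 540 000 mm⁴.
By symmetry the centroid is at mid-height, ȳ = 165 mm.
Transfer each piece to the horizontal axis through the centroid using Ī + A·d² with d = y − 165:
  bottom flange: d = -150 mm → contributes +162 540 000 mm⁴
  web: d = 0 mm → contributes +29 524 500 mm⁴
  top flange: d = 150 mm → contributes +162 540 000 mm⁴
Total I = 354 604 500 mm⁴.

I_xx ≈ 3.55 × 10⁸ mm⁴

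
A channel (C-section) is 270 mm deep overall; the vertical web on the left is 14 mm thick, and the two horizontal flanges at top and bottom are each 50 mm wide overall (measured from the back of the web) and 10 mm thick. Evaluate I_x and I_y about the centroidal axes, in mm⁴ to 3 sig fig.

Treat the section as a set of non-overlapping primitives; coordinates are from the bounding-box lower-left.
Web: 14 × 270, A = 3 780 mm², y = 135 mm, Ī = 22 963 500 mm⁴.
Top flange (beyond web): 36 × 10, A = 360 mm², y = 265 mm, Ī = 3 000 mm⁴.
Bottom flange (beyond web): 36 × 10, A = 360 mm², y = 5 mm, Ī = 3 000 mm⁴.
By symmetry the centroid is at mid-height, ȳ = 135 mm.
Transfer each piece to the centroidal x-axis using Ī + A·d² with d = y − 135:
  web: d = 0 mm → contributes +22 963 500 mm⁴
  top flange (beyond web): d = 130 mm → contributes +6 087 000 mm⁴
  bottom flange (beyond web): d = -130 mm → contributes +6 087 000 mm⁴
Total I = 35 137 500 mm⁴.
For the y-axis: x̄ = 11 mm.
Repeating about the centroidal y-axis gives I_y = 517 500 mm⁴.

I_x ≈ 3.51 × 10⁷ mm⁴, I_y ≈ 5.18 × 10⁵ mm⁴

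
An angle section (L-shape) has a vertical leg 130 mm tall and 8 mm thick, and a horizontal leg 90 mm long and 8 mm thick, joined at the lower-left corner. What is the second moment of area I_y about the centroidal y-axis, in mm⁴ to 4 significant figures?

I_y ≈ 1.188 × 10⁶ mm⁴

Decompose the section into non-overlapping parts with the origin at the bottom-left of its bounding rectangle.
Vertical leg: 8 × 130, A = 1 040 mm², x = 4 mm, Ī = 5546.67 mm⁴.
Horizontal leg (remainder): 82 × 8, A = 656 mm², x = 49 mm, Ī = 367 579 mm⁴.
Centroid: x̄ = ΣA·x / ΣA = 21.4057 mm.
Transfer each piece to the centroidal y-axis using Ī + A·d² with d = x − 21.4057:
  vertical leg: d = -17.4057 mm → contributes +320 622 mm⁴
  horizontal leg (remainder): d = 27.5943 mm → contributes +867 088 mm⁴
Total I = 1 187 710 mm⁴.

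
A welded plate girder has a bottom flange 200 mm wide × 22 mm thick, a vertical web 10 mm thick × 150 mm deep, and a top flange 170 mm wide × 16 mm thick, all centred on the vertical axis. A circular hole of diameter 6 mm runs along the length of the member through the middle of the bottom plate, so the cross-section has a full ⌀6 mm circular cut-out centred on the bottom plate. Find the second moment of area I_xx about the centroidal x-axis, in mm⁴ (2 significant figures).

I_xx ≈ 5.1 × 10⁷ mm⁴

Split into non-overlapping primitives; take the origin at the lower-left of the bounding box.
Bottom plate: 200 × 22, A = 4 400 mm², y = 11 mm, Ī = 177 467 mm⁴.
Web plate: 10 × 150, A = 1 500 mm², y = 97 mm, Ī = 2 812 500 mm⁴.
Top plate: 170 × 16, A = 2 720 mm², y = 180 mm, Ī = 58 027 mm⁴.
Hole (subtracted): ⌀6, A = 28.27 mm², y = 11 mm, Ī = 63.62 mm⁴.
Centroid: ȳ = ΣA·y / ΣA = 79.52 mm.
Transfer each piece to the centroidal x-axis using Ī + A·d² with d = y − 79.52:
  bottom plate: d = -68.52 mm → contributes +20 833 667 mm⁴
  web plate: d = 17.48 mm → contributes +3 270 978 mm⁴
  top plate: d = 100.5 mm → contributes +27 521 367 mm⁴
  hole: d = -68.52 mm → contributes −132 800 mm⁴
Total I = 51 493 212 mm⁴.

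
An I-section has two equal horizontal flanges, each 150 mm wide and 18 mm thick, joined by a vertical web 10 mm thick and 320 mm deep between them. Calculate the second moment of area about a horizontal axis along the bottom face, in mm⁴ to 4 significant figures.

I_base ≈ 4.542 × 10⁸ mm⁴

Decompose the section into non-overlapping parts with the origin at the bottom-left of its bounding rectangle.
Bottom flange: 150 × 18, A = 2 700 mm², y = 9 mm, Ī = 72 900 mm⁴.
Web: 10 × 320, A = 3 200 mm², y = 178 mm, Ī = 27 306 667 mm⁴.
Top flange: 150 × 18, A = 2 700 mm², y = 347 mm, Ī = 72 900 mm⁴.
Transfer each piece to a horizontal axis along the bottom face using Ī + A·d² with d = y − 0:
  bottom flange: d = 9 mm → contributes +291 600 mm⁴
  web: d = 178 mm → contributes +128 695 467 mm⁴
  top flange: d = 347 mm → contributes +325 177 200 mm⁴
Total I = 454 164 267 mm⁴.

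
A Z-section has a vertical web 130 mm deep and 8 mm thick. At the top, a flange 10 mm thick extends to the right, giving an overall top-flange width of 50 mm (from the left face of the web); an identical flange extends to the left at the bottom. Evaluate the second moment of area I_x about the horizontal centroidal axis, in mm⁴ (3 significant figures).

I_x ≈ 4.50 × 10⁶ mm⁴

Break the section into simple shapes (no overlaps), measuring from the bottom-left corner of the bounding box.
Web: 8 × 130, A = 1 040 mm², y = 65 mm, Ī = 1 464 667 mm⁴.
Top flange (beyond web): 42 × 10, A = 420 mm², y = 125 mm, Ī = 3 500 mm⁴.
Bottom flange (beyond web): 42 × 10, A = 420 mm², y = 5 mm, Ī = 3 500 mm⁴.
Centroid: ȳ = ΣA·y / ΣA = 65 mm.
Transfer each piece to the horizontal centroidal axis using Ī + A·d² with d = y − 65:
  web: d = 0 mm → contributes +1 464 667 mm⁴
  top flange (beyond web): d = 60 mm → contributes +1 515 500 mm⁴
  bottom flange (beyond web): d = -60 mm → contributes +1 515 500 mm⁴
Total I = 4 495 667 mm⁴.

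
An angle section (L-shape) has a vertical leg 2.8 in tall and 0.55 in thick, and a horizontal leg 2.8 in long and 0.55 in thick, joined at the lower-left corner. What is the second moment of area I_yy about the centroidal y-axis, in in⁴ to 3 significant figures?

Decompose the section into non-overlapping parts with the origin at the bottom-left of its bounding rectangle.
Vertical leg: 0.55 × 2.8, A = 1.54 in², x = 0.275 in, Ī = 0.038821 in⁴.
Horizontal leg (remainder): 2.25 × 0.55, A = 1.2375 in², x = 1.675 in, Ī = 0.52207 in⁴.
Centroid: x̄ = ΣA·x / ΣA = 0.89876 in.
Transfer each piece to the centroidal y-axis using Ī + A·d² with d = x − 0.89876:
  vertical leg: d = -0.62376 in → contributes +0.638 in⁴
  horizontal leg (remainder): d = 0.77624 in → contributes +1.2677 in⁴
Total I = 1.9057 in⁴.

I_yy ≈ 1.91 in⁴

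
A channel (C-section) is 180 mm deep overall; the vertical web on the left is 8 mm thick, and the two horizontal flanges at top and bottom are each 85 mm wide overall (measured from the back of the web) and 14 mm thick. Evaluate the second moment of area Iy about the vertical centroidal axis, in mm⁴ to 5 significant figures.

Iy ≈ 2.6324 × 10⁶ mm⁴

Split into non-overlapping primitives; take the origin at the lower-left of the bounding box.
Web: 8 × 180, A = 1 440 mm², x = 4 mm, Ī = 7 680 mm⁴.
Top flange (beyond web): 77 × 14, A = 1 078 mm², x = 46.5 mm, Ī = 532621.8 mm⁴.
Bottom flange (beyond web): 77 × 14, A = 1 078 mm², x = 46.5 mm, Ī = 532621.8 mm⁴.
Centroid: x̄ = ΣA·x / ΣA = 29.48109 mm.
Transfer each piece to the vertical centroidal axis using Ī + A·d² with d = x − 29.48109:
  web: d = -25.48109 mm → contributes +942651.8 mm⁴
  top flange (beyond web): d = 17.01891 mm → contributes +844857.3 mm⁴
  bottom flange (beyond web): d = 17.01891 mm → contributes +844857.3 mm⁴
Total I = 2 632 366 mm⁴.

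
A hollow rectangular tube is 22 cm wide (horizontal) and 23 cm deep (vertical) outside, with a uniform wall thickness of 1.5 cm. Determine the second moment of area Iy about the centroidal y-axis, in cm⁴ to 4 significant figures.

Iy ≈ 8977 cm⁴

Break the section into simple shapes (no overlaps), measuring from the bottom-left corner of the bounding box.
Outer rectangle: 22 × 23, A = 506 cm², x = 11 cm, Ī = 20408.7 cm⁴.
Inner void (subtracted): 19 × 20, A = 380 cm², x = 11 cm, Ī = 11431.7 cm⁴.
By symmetry the centroid is at mid-width, x̄ = 11 cm.
All pieces are centred on the centroidal y-axis, so I = ΣĪ (holes subtracted) = 8 977 cm⁴.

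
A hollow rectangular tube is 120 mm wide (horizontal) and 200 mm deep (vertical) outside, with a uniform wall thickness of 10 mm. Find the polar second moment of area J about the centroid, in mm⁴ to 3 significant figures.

J ≈ 4.52 × 10⁷ mm⁴

Decompose the section into non-overlapping parts with the origin at the bottom-left of its bounding rectangle.
Outer rectangle: 120 × 200, A = 24 000 mm², y = 100 mm, Ī = 80 000 000 mm⁴.
Inner void (subtracted): 100 × 180, A = 18 000 mm², y = 100 mm, Ī = 48 600 000 mm⁴.
By symmetry the centroid is at mid-height, ȳ = 100 mm.
All pieces are centred on the centroidal x-axis, so I = ΣĪ (holes subtracted) = 31 400 000 mm⁴.
Repeating about the centroidal y-axis gives I_y = 13 800 000 mm⁴.
Polar second moment: J = I_x + I_y = 45 200 000 mm⁴.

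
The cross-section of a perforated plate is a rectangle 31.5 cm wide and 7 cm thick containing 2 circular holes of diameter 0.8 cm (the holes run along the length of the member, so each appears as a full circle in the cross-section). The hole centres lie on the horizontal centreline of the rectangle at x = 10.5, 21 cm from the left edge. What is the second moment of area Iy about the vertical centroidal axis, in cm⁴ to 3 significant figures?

Treat the section as a set of non-overlapping primitives; coordinates are from the bounding-box lower-left.
Plate: 31.5 × 7, A = 220.5 cm², x = 15.75 cm, Ī = 18 233 cm⁴.
Hole 1 (subtracted): ⌀0.8, A = 0.50265 cm², x = 10.5 cm, Ī = 0.020106 cm⁴.
Hole 2 (subtracted): ⌀0.8, A = 0.50265 cm², x = 21 cm, Ī = 0.020106 cm⁴.
By symmetry the centroid is at mid-width, x̄ = 15.75 cm.
Transfer each piece to the vertical centroidal axis using Ī + A·d² with d = x − 15.75:
  plate: d = 0 cm → contributes +18 233 cm⁴
  hole 1: d = -5.25 cm → contributes −13.875 cm⁴
  hole 2: d = 5.25 cm → contributes −13.875 cm⁴
Total I = 18 205 cm⁴.

Iy ≈ 1.82 × 10⁴ cm⁴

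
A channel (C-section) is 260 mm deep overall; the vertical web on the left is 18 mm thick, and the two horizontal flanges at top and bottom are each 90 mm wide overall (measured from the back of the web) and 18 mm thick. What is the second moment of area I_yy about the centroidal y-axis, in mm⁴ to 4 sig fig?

Break the section into simple shapes (no overlaps), measuring from the bottom-left corner of the bounding box.
Web: 18 × 260, A = 4 680 mm², x = 9 mm, Ī = 126 360 mm⁴.
Top flange (beyond web): 72 × 18, A = 1 296 mm², x = 54 mm, Ī = 559 872 mm⁴.
Bottom flange (beyond web): 72 × 18, A = 1 296 mm², x = 54 mm, Ī = 559 872 mm⁴.
Centroid: x̄ = ΣA·x / ΣA = 25.0396 mm.
Transfer each piece to the centroidal y-axis using Ī + A·d² with d = x − 25.0396:
  web: d = -16.0396 mm → contributes +1 330 378 mm⁴
  top flange (beyond web): d = 28.9604 mm → contributes +1 646 833 mm⁴
  bottom flange (beyond web): d = 28.9604 mm → contributes +1 646 833 mm⁴
Total I = 4 624 045 mm⁴.

I_yy ≈ 4.624 × 10⁶ mm⁴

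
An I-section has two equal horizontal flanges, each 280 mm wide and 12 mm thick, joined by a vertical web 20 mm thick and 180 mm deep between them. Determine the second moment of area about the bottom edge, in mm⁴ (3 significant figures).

Break the section into simple shapes (no overlaps), measuring from the bottom-left corner of the bounding box.
Bottom flange: 280 × 12, A = 3 360 mm², y = 6 mm, Ī = 40 320 mm⁴.
Web: 20 × 180, A = 3 600 mm², y = 102 mm, Ī = 9 720 000 mm⁴.
Top flange: 280 × 12, A = 3 360 mm², y = 198 mm, Ī = 40 320 mm⁴.
Transfer each piece to a horizontal axis along the bottom face using Ī + A·d² with d = y − 0:
  bottom flange: d = 6 mm → contributes +161 280 mm⁴
  web: d = 102 mm → contributes +47 174 400 mm⁴
  top flange: d = 198 mm → contributes +131 765 760 mm⁴
Total I = 179 101 440 mm⁴.

I_base ≈ 1.79 × 10⁸ mm⁴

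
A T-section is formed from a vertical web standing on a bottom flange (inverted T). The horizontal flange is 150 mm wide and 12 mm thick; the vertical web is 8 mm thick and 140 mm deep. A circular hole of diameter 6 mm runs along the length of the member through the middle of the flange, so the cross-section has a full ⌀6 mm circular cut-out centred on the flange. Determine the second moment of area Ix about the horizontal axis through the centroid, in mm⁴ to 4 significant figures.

Treat the section as a set of non-overlapping primitives; coordinates are from the bounding-box lower-left.
Flange: 150 × 12, A = 1 800 mm², y = 6 mm, Ī = 21 600 mm⁴.
Web: 8 × 140, A = 1 120 mm², y = 82 mm, Ī = 1 829 333 mm⁴.
Hole (subtracted): ⌀6, A = 28.2743 mm², y = 6 mm, Ī = 63.6173 mm⁴.
Centroid: ȳ = ΣA·y / ΣA = 35.4357 mm.
Transfer each piece to the horizontal axis through the centroid using Ī + A·d² with d = y − 35.4357:
  flange: d = -29.4357 mm → contributes +1 581 230 mm⁴
  web: d = 46.5643 mm → contributes +4 257 754 mm⁴
  hole: d = -29.4357 mm → contributes −24562.2 mm⁴
Total I = 5 814 422 mm⁴.

Ix ≈ 5.814 × 10⁶ mm⁴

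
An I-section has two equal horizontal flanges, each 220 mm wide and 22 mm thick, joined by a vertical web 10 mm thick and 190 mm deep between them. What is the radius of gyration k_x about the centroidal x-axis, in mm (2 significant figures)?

k_x ≈ 100 mm

Break the section into simple shapes (no overlaps), measuring from the bottom-left corner of the bounding box.
Bottom flange: 220 × 22, A = 4 840 mm², y = 11 mm, Ī = 195 213 mm⁴.
Web: 10 × 190, A = 1 900 mm², y = 117 mm, Ī = 5 715 833 mm⁴.
Top flange: 220 × 22, A = 4 840 mm², y = 223 mm, Ī = 195 213 mm⁴.
By symmetry the centroid is at mid-height, ȳ = 117 mm.
Transfer each piece to the centroidal x-axis using Ī + A·d² with d = y − 117:
  bottom flange: d = -106 mm → contributes +54 577 453 mm⁴
  web: d = 0 mm → contributes +5 715 833 mm⁴
  top flange: d = 106 mm → contributes +54 577 453 mm⁴
Total I = 114 870 740 mm⁴.
Radius of gyration: k = √(I/A) = √(114 870 740 / 11 580) = 99.6 mm.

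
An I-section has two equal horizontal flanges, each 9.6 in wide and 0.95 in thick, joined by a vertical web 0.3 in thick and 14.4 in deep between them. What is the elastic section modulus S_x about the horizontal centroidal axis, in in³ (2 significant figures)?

S_x ≈ 140 in³

Split into non-overlapping primitives; take the origin at the lower-left of the bounding box.
Bottom flange: 9.6 × 0.95, A = 9.12 in², y = 0.475 in, Ī = 0.6859 in⁴.
Web: 0.3 × 14.4, A = 4.32 in², y = 8.15 in, Ī = 74.65 in⁴.
Top flange: 9.6 × 0.95, A = 9.12 in², y = 15.83 in, Ī = 0.6859 in⁴.
By symmetry the centroid is at mid-height, ȳ = 8.15 in.
Transfer each piece to the horizontal centroidal axis using Ī + A·d² with d = y − 8.15:
  bottom flange: d = -7.675 in → contributes +537.9 in⁴
  web: d = 0 in → contributes +74.65 in⁴
  top flange: d = 7.675 in → contributes +537.9 in⁴
Total I = 1 150 in⁴.
Extreme fibre distance c = 8.15 in; S = I/c = 141.2 in³.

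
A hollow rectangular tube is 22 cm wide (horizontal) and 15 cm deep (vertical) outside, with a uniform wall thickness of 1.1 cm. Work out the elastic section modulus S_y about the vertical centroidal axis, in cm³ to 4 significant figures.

Split into non-overlapping primitives; take the origin at the lower-left of the bounding box.
Outer rectangle: 22 × 15, A = 330 cm², x = 11 cm, Ī = 13 310 cm⁴.
Inner void (subtracted): 19.8 × 12.8, A = 253.44 cm², x = 11 cm, Ī = 8279.88 cm⁴.
By symmetry the centroid is at mid-width, x̄ = 11 cm.
All pieces are centred on the vertical centroidal axis, so I = ΣĪ (holes subtracted) = 5030.12 cm⁴.
Extreme fibre distance c = 11 cm; S = I/c = 457.283 cm³.

S_y ≈ 457.3 cm³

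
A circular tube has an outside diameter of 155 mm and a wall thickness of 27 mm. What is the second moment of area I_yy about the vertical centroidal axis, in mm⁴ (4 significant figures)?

Decompose the section into non-overlapping parts with the origin at the bottom-left of its bounding rectangle.
Outer circle: ⌀155, A = 18869.2 mm², x = 77.5 mm, Ī = 28 333 269 mm⁴.
Bore (subtracted): ⌀101, A = 8011.85 mm², x = 77.5 mm, Ī = 5 108 053 mm⁴.
By symmetry the centroid is at mid-width, x̄ = 77.5 mm.
All pieces are centred on the vertical centroidal axis, so I = ΣĪ (holes subtracted) = 23 225 216 mm⁴.

I_yy ≈ 2.323 × 10⁷ mm⁴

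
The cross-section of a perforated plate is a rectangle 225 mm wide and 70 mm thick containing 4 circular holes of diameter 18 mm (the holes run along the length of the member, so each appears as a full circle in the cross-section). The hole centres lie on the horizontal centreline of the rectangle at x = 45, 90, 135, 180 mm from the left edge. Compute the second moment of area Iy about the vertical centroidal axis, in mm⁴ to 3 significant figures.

Decompose the section into non-overlapping parts with the origin at the bottom-left of its bounding rectangle.
Plate: 225 × 70, A = 15 750 mm², x = 112.5 mm, Ī = 66 445 313 mm⁴.
Hole 1 (subtracted): ⌀18, A = 254.47 mm², x = 45 mm, Ī = 5 153 mm⁴.
Hole 2 (subtracted): ⌀18, A = 254.47 mm², x = 90 mm, Ī = 5 153 mm⁴.
Hole 3 (subtracted): ⌀18, A = 254.47 mm², x = 135 mm, Ī = 5 153 mm⁴.
Hole 4 (subtracted): ⌀18, A = 254.47 mm², x = 180 mm, Ī = 5 153 mm⁴.
By symmetry the centroid is at mid-width, x̄ = 112.5 mm.
Transfer each piece to the vertical centroidal axis using Ī + A·d² with d = x − 112.5:
  plate: d = 0 mm → contributes +66 445 313 mm⁴
  hole 1: d = -67.5 mm → contributes −1 164 577 mm⁴
  hole 2: d = -22.5 mm → contributes −133 978 mm⁴
  hole 3: d = 22.5 mm → contributes −133 978 mm⁴
  hole 4: d = 67.5 mm → contributes −1 164 577 mm⁴
Total I = 63 848 202 mm⁴.

Iy ≈ 6.38 × 10⁷ mm⁴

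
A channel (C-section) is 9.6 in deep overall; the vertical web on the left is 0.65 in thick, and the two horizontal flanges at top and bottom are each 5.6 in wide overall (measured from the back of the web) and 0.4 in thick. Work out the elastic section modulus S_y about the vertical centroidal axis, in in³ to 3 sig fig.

Break the section into simple shapes (no overlaps), measuring from the bottom-left corner of the bounding box.
Web: 0.65 × 9.6, A = 6.24 in², x = 0.325 in, Ī = 0.2197 in⁴.
Top flange (beyond web): 4.95 × 0.4, A = 1.98 in², x = 3.125 in, Ī = 4.0429 in⁴.
Bottom flange (beyond web): 4.95 × 0.4, A = 1.98 in², x = 3.125 in, Ī = 4.0429 in⁴.
Centroid: x̄ = ΣA·x / ΣA = 1.4121 in.
Transfer each piece to the vertical centroidal axis using Ī + A·d² with d = x − 1.4121:
  web: d = -1.0871 in → contributes +7.5935 in⁴
  top flange (beyond web): d = 1.7129 in → contributes +9.8526 in⁴
  bottom flange (beyond web): d = 1.7129 in → contributes +9.8526 in⁴
Total I = 27.299 in⁴.
Extreme fibre distance c = 4.1879 in; S = I/c = 6.5184 in³.

S_y ≈ 6.52 in³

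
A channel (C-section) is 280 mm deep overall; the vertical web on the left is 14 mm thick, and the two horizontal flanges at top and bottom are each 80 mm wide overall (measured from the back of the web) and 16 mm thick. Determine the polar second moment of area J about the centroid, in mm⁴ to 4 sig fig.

Break the section into simple shapes (no overlaps), measuring from the bottom-left corner of the bounding box.
Web: 14 × 280, A = 3 920 mm², y = 140 mm, Ī = 25 610 667 mm⁴.
Top flange (beyond web): 66 × 16, A = 1 056 mm², y = 272 mm, Ī = 22 528 mm⁴.
Bottom flange (beyond web): 66 × 16, A = 1 056 mm², y = 8 mm, Ī = 22 528 mm⁴.
By symmetry the centroid is at mid-height, ȳ = 140 mm.
Transfer each piece to the centroidal x-axis using Ī + A·d² with d = y − 140:
  web: d = 0 mm → contributes +25 610 667 mm⁴
  top flange (beyond web): d = 132 mm → contributes +18 422 272 mm⁴
  bottom flange (beyond web): d = -132 mm → contributes +18 422 272 mm⁴
Total I = 62 455 211 mm⁴.
For the y-axis: x̄ = 21.0053 mm.
Repeating about the centroidal y-axis gives I_y = 3 026 714 mm⁴.
Polar second moment: J = I_x + I_y = 65 481 925 mm⁴.

J ≈ 6.548 × 10⁷ mm⁴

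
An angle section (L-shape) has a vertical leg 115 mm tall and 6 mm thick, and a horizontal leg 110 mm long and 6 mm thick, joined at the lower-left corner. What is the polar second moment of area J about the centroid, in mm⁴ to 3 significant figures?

J ≈ 3.29 × 10⁶ mm⁴

Split into non-overlapping primitives; take the origin at the lower-left of the bounding box.
Vertical leg: 6 × 115, A = 690 mm², y = 57.5 mm, Ī = 760 438 mm⁴.
Horizontal leg (remainder): 104 × 6, A = 624 mm², y = 3 mm, Ī = 1 872 mm⁴.
Centroid: ȳ = ΣA·y / ΣA = 31.619 mm.
Transfer each piece to the centroidal x-axis using Ī + A·d² with d = y − 31.619:
  vertical leg: d = 25.881 mm → contributes +1 222 627 mm⁴
  horizontal leg (remainder): d = -28.619 mm → contributes +512 947 mm⁴
Total I = 1 735 575 mm⁴.
For the y-axis: x̄ = 29.119 mm.
Repeating about the centroidal y-axis gives I_y = 1 555 707 mm⁴.
Polar second moment: J = I_x + I_y = 3 291 282 mm⁴.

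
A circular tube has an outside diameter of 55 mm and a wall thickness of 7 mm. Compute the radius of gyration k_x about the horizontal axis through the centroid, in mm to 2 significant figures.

k_x ≈ 17 mm

Break the section into simple shapes (no overlaps), measuring from the bottom-left corner of the bounding box.
Outer circle: ⌀55, A = 2 376 mm², y = 27.5 mm, Ī = 449 180 mm⁴.
Bore (subtracted): ⌀41, A = 1 320 mm², y = 27.5 mm, Ī = 138 709 mm⁴.
By symmetry the centroid is at mid-height, ȳ = 27.5 mm.
All pieces are centred on the horizontal axis through the centroid, so I = ΣĪ (holes subtracted) = 310 471 mm⁴.
Radius of gyration: k = √(I/A) = √(310 471 / 1 056) = 17.15 mm.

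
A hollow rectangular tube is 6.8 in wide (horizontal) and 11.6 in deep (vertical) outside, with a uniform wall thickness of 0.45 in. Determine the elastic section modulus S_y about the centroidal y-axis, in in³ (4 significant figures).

Treat the section as a set of non-overlapping primitives; coordinates are from the bounding-box lower-left.
Outer rectangle: 6.8 × 11.6, A = 78.88 in², x = 3.4 in, Ī = 303.951 in⁴.
Inner void (subtracted): 5.9 × 10.7, A = 63.13 in², x = 3.4 in, Ī = 183.13 in⁴.
By symmetry the centroid is at mid-width, x̄ = 3.4 in.
All pieces are centred on the centroidal y-axis, so I = ΣĪ (holes subtracted) = 120.821 in⁴.
Extreme fibre distance c = 3.4 in; S = I/c = 35.5357 in³.

S_y ≈ 35.54 in³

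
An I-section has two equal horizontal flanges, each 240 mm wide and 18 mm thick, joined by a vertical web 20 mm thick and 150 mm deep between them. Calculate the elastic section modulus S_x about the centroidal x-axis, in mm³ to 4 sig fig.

Decompose the section into non-overlapping parts with the origin at the bottom-left of its bounding rectangle.
Bottom flange: 240 × 18, A = 4 320 mm², y = 9 mm, Ī = 116 640 mm⁴.
Web: 20 × 150, A = 3 000 mm², y = 93 mm, Ī = 5 625 000 mm⁴.
Top flange: 240 × 18, A = 4 320 mm², y = 177 mm, Ī = 116 640 mm⁴.
By symmetry the centroid is at mid-height, ȳ = 93 mm.
Transfer each piece to the centroidal x-axis using Ī + A·d² with d = y − 93:
  bottom flange: d = -84 mm → contributes +30 598 560 mm⁴
  web: d = 0 mm → contributes +5 625 000 mm⁴
  top flange: d = 84 mm → contributes +30 598 560 mm⁴
Total I = 66 822 120 mm⁴.
Extreme fibre distance c = 93 mm; S = I/c = 718 517 mm³.

S_x ≈ 7.185 × 10⁵ mm³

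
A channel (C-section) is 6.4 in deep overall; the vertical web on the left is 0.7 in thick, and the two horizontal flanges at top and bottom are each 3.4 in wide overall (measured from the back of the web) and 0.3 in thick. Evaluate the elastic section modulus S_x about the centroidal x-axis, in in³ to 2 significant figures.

S_x ≈ 9.5 in³

Treat the section as a set of non-overlapping primitives; coordinates are from the bounding-box lower-left.
Web: 0.7 × 6.4, A = 4.48 in², y = 3.2 in, Ī = 15.29 in⁴.
Top flange (beyond web): 2.7 × 0.3, A = 0.81 in², y = 6.25 in, Ī = 0.006075 in⁴.
Bottom flange (beyond web): 2.7 × 0.3, A = 0.81 in², y = 0.15 in, Ī = 0.006075 in⁴.
By symmetry the centroid is at mid-height, ȳ = 3.2 in.
Transfer each piece to the centroidal x-axis using Ī + A·d² with d = y − 3.2:
  web: d = 0 in → contributes +15.29 in⁴
  top flange (beyond web): d = 3.05 in → contributes +7.541 in⁴
  bottom flange (beyond web): d = -3.05 in → contributes +7.541 in⁴
Total I = 30.37 in⁴.
Extreme fibre distance c = 3.2 in; S = I/c = 9.492 in³.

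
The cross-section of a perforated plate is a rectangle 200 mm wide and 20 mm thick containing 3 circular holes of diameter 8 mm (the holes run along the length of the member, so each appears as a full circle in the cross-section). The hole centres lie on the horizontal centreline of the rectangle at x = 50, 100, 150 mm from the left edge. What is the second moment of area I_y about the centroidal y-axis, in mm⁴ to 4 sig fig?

I_y ≈ 1.308 × 10⁷ mm⁴

Decompose the section into non-overlapping parts with the origin at the bottom-left of its bounding rectangle.
Plate: 200 × 20, A = 4 000 mm², x = 100 mm, Ī = 13 333 333 mm⁴.
Hole 1 (subtracted): ⌀8, A = 50.2655 mm², x = 50 mm, Ī = 201.062 mm⁴.
Hole 2 (subtracted): ⌀8, A = 50.2655 mm², x = 100 mm, Ī = 201.062 mm⁴.
Hole 3 (subtracted): ⌀8, A = 50.2655 mm², x = 150 mm, Ī = 201.062 mm⁴.
By symmetry the centroid is at mid-width, x̄ = 100 mm.
Transfer each piece to the centroidal y-axis using Ī + A·d² with d = x − 100:
  plate: d = 0 mm → contributes +13 333 333 mm⁴
  hole 1: d = -50 mm → contributes −125 865 mm⁴
  hole 2: d = 0 mm → contributes −201.062 mm⁴
  hole 3: d = 50 mm → contributes −125 865 mm⁴
Total I = 13 081 403 mm⁴.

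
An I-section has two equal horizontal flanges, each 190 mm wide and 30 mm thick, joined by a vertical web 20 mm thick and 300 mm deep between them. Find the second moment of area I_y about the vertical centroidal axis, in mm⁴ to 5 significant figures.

I_y ≈ 3.4495 × 10⁷ mm⁴

Decompose the section into non-overlapping parts with the origin at the bottom-left of its bounding rectangle.
Bottom flange: 190 × 30, A = 5 700 mm², x = 95 mm, Ī = 17 147 500 mm⁴.
Web: 20 × 300, A = 6 000 mm², x = 95 mm, Ī = 200 000 mm⁴.
Top flange: 190 × 30, A = 5 700 mm², x = 95 mm, Ī = 17 147 500 mm⁴.
By symmetry the centroid is at mid-width, x̄ = 95 mm.
All pieces are centred on the vertical centroidal axis, so I = ΣĪ = 34 495 000 mm⁴.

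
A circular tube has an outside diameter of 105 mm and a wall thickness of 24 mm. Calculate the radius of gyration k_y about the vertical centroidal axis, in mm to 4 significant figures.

k_y ≈ 29.87 mm

Break the section into simple shapes (no overlaps), measuring from the bottom-left corner of the bounding box.
Outer circle: ⌀105, A = 8659.01 mm², x = 52.5 mm, Ī = 5 966 602 mm⁴.
Bore (subtracted): ⌀57, A = 2551.76 mm², x = 52.5 mm, Ī = 518 166 mm⁴.
By symmetry the centroid is at mid-width, x̄ = 52.5 mm.
All pieces are centred on the vertical centroidal axis, so I = ΣĪ (holes subtracted) = 5 448 436 mm⁴.
Radius of gyration: k = √(I/A) = √(5 448 436 / 6107.26) = 29.8685 mm.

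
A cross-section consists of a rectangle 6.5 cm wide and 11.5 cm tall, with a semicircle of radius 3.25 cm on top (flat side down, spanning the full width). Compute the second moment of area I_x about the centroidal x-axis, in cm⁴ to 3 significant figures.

I_x ≈ 1530 cm⁴

Decompose the section into non-overlapping parts with the origin at the bottom-left of its bounding rectangle.
Rectangular body: 6.5 × 11.5, A = 74.75 cm², y = 5.75 cm, Ī = 823.81 cm⁴.
Semicircular cap: semicircle r = 3.25, A = 16.592 cm², y = 12.879 cm, Ī = 12.245 cm⁴.
Centroid: ȳ = ΣA·y / ΣA = 7.045 cm.
Transfer each piece to the centroidal x-axis using Ī + A·d² with d = y − 7.045:
  rectangular body: d = -1.295 cm → contributes +949.16 cm⁴
  semicircular cap: d = 5.8343 cm → contributes +577.01 cm⁴
Total I = 1526.2 cm⁴.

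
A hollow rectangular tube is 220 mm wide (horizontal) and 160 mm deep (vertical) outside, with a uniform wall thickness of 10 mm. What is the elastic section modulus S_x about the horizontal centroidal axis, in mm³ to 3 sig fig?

Split into non-overlapping primitives; take the origin at the lower-left of the bounding box.
Outer rectangle: 220 × 160, A = 35 200 mm², y = 80 mm, Ī = 75 093 333 mm⁴.
Inner void (subtracted): 200 × 140, A = 28 000 mm², y = 80 mm, Ī = 45 733 333 mm⁴.
By symmetry the centroid is at mid-height, ȳ = 80 mm.
All pieces are centred on the horizontal centroidal axis, so I = ΣĪ (holes subtracted) = 29 360 000 mm⁴.
Extreme fibre distance c = 80 mm; S = I/c = 367 000 mm³.

S_x ≈ 3.67 × 10⁵ mm³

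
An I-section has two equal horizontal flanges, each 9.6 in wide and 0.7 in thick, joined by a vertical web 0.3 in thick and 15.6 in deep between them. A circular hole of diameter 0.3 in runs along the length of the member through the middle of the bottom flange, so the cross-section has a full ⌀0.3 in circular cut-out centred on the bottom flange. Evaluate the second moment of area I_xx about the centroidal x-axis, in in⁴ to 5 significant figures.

I_xx ≈ 983.46 in⁴

Treat the section as a set of non-overlapping primitives; coordinates are from the bounding-box lower-left.
Bottom flange: 9.6 × 0.7, A = 6.72 in², y = 0.35 in, Ī = 0.2744 in⁴.
Web: 0.3 × 15.6, A = 4.68 in², y = 8.5 in, Ī = 94.9104 in⁴.
Top flange: 9.6 × 0.7, A = 6.72 in², y = 16.65 in, Ī = 0.2744 in⁴.
Hole (subtracted): ⌀0.3, A = 0.07068583 in², y = 0.35 in, Ī = 0.0003976078 in⁴.
Centroid: ȳ = ΣA·y / ΣA = 8.531918 in.
Transfer each piece to the centroidal x-axis using Ī + A·d² with d = y − 8.531918:
  bottom flange: d = -8.181918 in → contributes +450.1366 in⁴
  web: d = -0.03191753 in → contributes +94.91517 in⁴
  top flange: d = 8.118082 in → contributes +443.1443 in⁴
  hole: d = -8.181918 in → contributes −4.732374 in⁴
Total I = 983.4637 in⁴.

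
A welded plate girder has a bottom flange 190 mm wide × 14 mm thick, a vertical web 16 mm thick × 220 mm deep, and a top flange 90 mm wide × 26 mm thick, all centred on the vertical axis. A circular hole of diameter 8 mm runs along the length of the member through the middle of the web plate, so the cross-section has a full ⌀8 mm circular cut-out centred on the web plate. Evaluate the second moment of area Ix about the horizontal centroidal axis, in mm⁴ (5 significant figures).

Ix ≈ 8.6122 × 10⁷ mm⁴

Treat the section as a set of non-overlapping primitives; coordinates are from the bounding-box lower-left.
Bottom plate: 190 × 14, A = 2 660 mm², y = 7 mm, Ī = 43446.67 mm⁴.
Web plate: 16 × 220, A = 3 520 mm², y = 124 mm, Ī = 14 197 333 mm⁴.
Top plate: 90 × 26, A = 2 340 mm², y = 247 mm, Ī = 131 820 mm⁴.
Hole (subtracted): ⌀8, A = 50.26548 mm², y = 124 mm, Ī = 201.0619 mm⁴.
Centroid: ȳ = ΣA·y / ΣA = 121.2372 mm.
Transfer each piece to the horizontal centroidal axis using Ī + A·d² with d = y − 121.2372:
  bottom plate: d = -114.2372 mm → contributes +34 756 826 mm⁴
  web plate: d = 2.762778 mm → contributes +14 224 201 mm⁴
  top plate: d = 125.7628 mm → contributes +37 141 907 mm⁴
  hole: d = 2.762778 mm → contributes −584.7356 mm⁴
Total I = 86 122 350 mm⁴.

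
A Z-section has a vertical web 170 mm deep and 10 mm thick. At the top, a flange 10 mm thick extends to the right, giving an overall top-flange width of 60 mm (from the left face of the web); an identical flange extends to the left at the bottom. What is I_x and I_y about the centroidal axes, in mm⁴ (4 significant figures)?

Decompose the section into non-overlapping parts with the origin at the bottom-left of its bounding rectangle.
Web: 10 × 170, A = 1 700 mm², y = 85 mm, Ī = 4 094 167 mm⁴.
Top flange (beyond web): 50 × 10, A = 500 mm², y = 165 mm, Ī = 4166.67 mm⁴.
Bottom flange (beyond web): 50 × 10, A = 500 mm², y = 5 mm, Ī = 4166.67 mm⁴.
Centroid: ȳ = ΣA·y / ΣA = 85 mm.
Transfer each piece to the centroidal x-axis using Ī + A·d² with d = y − 85:
  web: d = 0 mm → contributes +4 094 167 mm⁴
  top flange (beyond web): d = 80 mm → contributes +3 204 167 mm⁴
  bottom flange (beyond web): d = -80 mm → contributes +3 204 167 mm⁴
Total I = 10 502 500 mm⁴.
For the y-axis: x̄ = 55 mm.
Repeating about the centroidal y-axis gives I_y = 1 122 500 mm⁴.

I_x ≈ 1.050 × 10⁷ mm⁴, I_y ≈ 1.123 × 10⁶ mm⁴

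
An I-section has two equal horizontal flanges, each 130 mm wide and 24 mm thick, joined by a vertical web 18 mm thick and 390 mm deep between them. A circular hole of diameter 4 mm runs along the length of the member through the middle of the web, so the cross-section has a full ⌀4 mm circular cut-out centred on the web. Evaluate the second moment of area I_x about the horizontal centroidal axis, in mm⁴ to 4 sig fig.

I_x ≈ 3.567 × 10⁸ mm⁴

Decompose the section into non-overlapping parts with the origin at the bottom-left of its bounding rectangle.
Bottom flange: 130 × 24, A = 3 120 mm², y = 12 mm, Ī = 149 760 mm⁴.
Web: 18 × 390, A = 7 020 mm², y = 219 mm, Ī = 88 978 500 mm⁴.
Top flange: 130 × 24, A = 3 120 mm², y = 426 mm, Ī = 149 760 mm⁴.
Hole (subtracted): ⌀4, A = 12.5664 mm², y = 219 mm, Ī = 12.5664 mm⁴.
By symmetry the centroid is at mid-height, ȳ = 219 mm.
Transfer each piece to the horizontal centroidal axis using Ī + A·d² with d = y − 219:
  bottom flange: d = -207 mm → contributes +133 838 640 mm⁴
  web: d = 0 mm → contributes +88 978 500 mm⁴
  top flange: d = 207 mm → contributes +133 838 640 mm⁴
  hole: d = 0 mm → contributes −12.5664 mm⁴
Total I = 356 655 767 mm⁴.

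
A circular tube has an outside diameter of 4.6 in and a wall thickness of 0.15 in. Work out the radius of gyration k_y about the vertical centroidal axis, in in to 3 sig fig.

Decompose the section into non-overlapping parts with the origin at the bottom-left of its bounding rectangle.
Outer circle: ⌀4.6, A = 16.619 in², x = 2.3 in, Ī = 21.979 in⁴.
Bore (subtracted): ⌀4.3, A = 14.522 in², x = 2.3 in, Ī = 16.782 in⁴.
By symmetry the centroid is at mid-width, x̄ = 2.3 in.
All pieces are centred on the vertical centroidal axis, so I = ΣĪ (holes subtracted) = 5.1967 in⁴.
Radius of gyration: k = √(I/A) = √(5.1967 / 2.097) = 1.5742 in.

k_y ≈ 1.57 in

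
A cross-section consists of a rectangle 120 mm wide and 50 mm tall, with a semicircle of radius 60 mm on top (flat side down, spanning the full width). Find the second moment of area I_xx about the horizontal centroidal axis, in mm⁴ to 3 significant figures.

I_xx ≈ 1.01 × 10⁷ mm⁴

Split into non-overlapping primitives; take the origin at the lower-left of the bounding box.
Rectangular body: 120 × 50, A = 6 000 mm², y = 25 mm, Ī = 1 250 000 mm⁴.
Semicircular cap: semicircle r = 60, A = 5654.9 mm², y = 75.465 mm, Ī = 1 422 450 mm⁴.
Centroid: ȳ = ΣA·y / ΣA = 49.485 mm.
Transfer each piece to the horizontal centroidal axis using Ī + A·d² with d = y − 49.485:
  rectangular body: d = -24.485 mm → contributes +4 847 148 mm⁴
  semicircular cap: d = 25.98 mm → contributes +5 239 143 mm⁴
Total I = 10 086 291 mm⁴.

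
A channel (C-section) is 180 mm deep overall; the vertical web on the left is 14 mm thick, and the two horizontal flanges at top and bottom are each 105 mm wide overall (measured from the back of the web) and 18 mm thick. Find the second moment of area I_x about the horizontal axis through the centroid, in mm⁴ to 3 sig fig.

I_x ≈ 2.84 × 10⁷ mm⁴

Break the section into simple shapes (no overlaps), measuring from the bottom-left corner of the bounding box.
Web: 14 × 180, A = 2 520 mm², y = 90 mm, Ī = 6 804 000 mm⁴.
Top flange (beyond web): 91 × 18, A = 1 638 mm², y = 171 mm, Ī = 44 226 mm⁴.
Bottom flange (beyond web): 91 × 18, A = 1 638 mm², y = 9 mm, Ī = 44 226 mm⁴.
By symmetry the centroid is at mid-height, ȳ = 90 mm.
Transfer each piece to the horizontal axis through the centroid using Ī + A·d² with d = y − 90:
  web: d = 0 mm → contributes +6 804 000 mm⁴
  top flange (beyond web): d = 81 mm → contributes +10 791 144 mm⁴
  bottom flange (beyond web): d = -81 mm → contributes +10 791 144 mm⁴
Total I = 28 386 288 mm⁴.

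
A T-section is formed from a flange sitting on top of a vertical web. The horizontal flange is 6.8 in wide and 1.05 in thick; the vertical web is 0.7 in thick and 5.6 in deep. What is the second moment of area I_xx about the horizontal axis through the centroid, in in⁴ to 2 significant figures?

I_xx ≈ 39 in⁴

Split into non-overlapping primitives; take the origin at the lower-left of the bounding box.
Flange: 6.8 × 1.05, A = 7.14 in², y = 6.125 in, Ī = 0.656 in⁴.
Web: 0.7 × 5.6, A = 3.92 in², y = 2.8 in, Ī = 10.24 in⁴.
Centroid: ȳ = ΣA·y / ΣA = 4.947 in.
Transfer each piece to the horizontal axis through the centroid using Ī + A·d² with d = y − 4.947:
  flange: d = 1.178 in → contributes +10.57 in⁴
  web: d = -2.147 in → contributes +28.31 in⁴
Total I = 38.88 in⁴.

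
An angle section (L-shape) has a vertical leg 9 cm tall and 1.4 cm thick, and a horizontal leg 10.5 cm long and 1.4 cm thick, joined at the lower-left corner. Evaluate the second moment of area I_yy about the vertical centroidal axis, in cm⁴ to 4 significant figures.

I_yy ≈ 264.6 cm⁴

Treat the section as a set of non-overlapping primitives; coordinates are from the bounding-box lower-left.
Vertical leg: 1.4 × 9, A = 12.6 cm², x = 0.7 cm, Ī = 2.058 cm⁴.
Horizontal leg (remainder): 9.1 × 1.4, A = 12.74 cm², x = 5.95 cm, Ī = 87.9166 cm⁴.
Centroid: x̄ = ΣA·x / ΣA = 3.3395 cm.
Transfer each piece to the vertical centroidal axis using Ī + A·d² with d = x − 3.3395:
  vertical leg: d = -2.6395 cm → contributes +89.8419 cm⁴
  horizontal leg (remainder): d = 2.6105 cm → contributes +174.736 cm⁴
Total I = 264.578 cm⁴.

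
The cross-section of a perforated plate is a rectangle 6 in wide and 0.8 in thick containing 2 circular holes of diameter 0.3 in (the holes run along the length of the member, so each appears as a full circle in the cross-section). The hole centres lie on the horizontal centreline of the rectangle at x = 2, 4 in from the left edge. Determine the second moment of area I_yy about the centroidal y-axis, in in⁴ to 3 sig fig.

I_yy ≈ 14.3 in⁴

Break the section into simple shapes (no overlaps), measuring from the bottom-left corner of the bounding box.
Plate: 6 × 0.8, A = 4.8 in², x = 3 in, Ī = 14.4 in⁴.
Hole 1 (subtracted): ⌀0.3, A = 0.070686 in², x = 2 in, Ī = 0.00039761 in⁴.
Hole 2 (subtracted): ⌀0.3, A = 0.070686 in², x = 4 in, Ī = 0.00039761 in⁴.
By symmetry the centroid is at mid-width, x̄ = 3 in.
Transfer each piece to the centroidal y-axis using Ī + A·d² with d = x − 3:
  plate: d = 0 in → contributes +14.4 in⁴
  hole 1: d = -1 in → contributes −0.071083 in⁴
  hole 2: d = 1 in → contributes −0.071083 in⁴
Total I = 14.258 in⁴.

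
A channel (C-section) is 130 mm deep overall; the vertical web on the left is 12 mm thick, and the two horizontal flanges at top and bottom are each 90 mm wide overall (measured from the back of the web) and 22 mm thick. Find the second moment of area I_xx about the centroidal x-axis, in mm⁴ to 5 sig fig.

Break the section into simple shapes (no overlaps), measuring from the bottom-left corner of the bounding box.
Web: 12 × 130, A = 1 560 mm², y = 65 mm, Ī = 2 197 000 mm⁴.
Top flange (beyond web): 78 × 22, A = 1 716 mm², y = 119 mm, Ī = 69 212 mm⁴.
Bottom flange (beyond web): 78 × 22, A = 1 716 mm², y = 11 mm, Ī = 69 212 mm⁴.
By symmetry the centroid is at mid-height, ȳ = 65 mm.
Transfer each piece to the centroidal x-axis using Ī + A·d² with d = y − 65:
  web: d = 0 mm → contributes +2 197 000 mm⁴
  top flange (beyond web): d = 54 mm → contributes +5 073 068 mm⁴
  bottom flange (beyond web): d = -54 mm → contributes +5 073 068 mm⁴
Total I = 12 343 136 mm⁴.

I_xx ≈ 1.2343 × 10⁷ mm⁴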